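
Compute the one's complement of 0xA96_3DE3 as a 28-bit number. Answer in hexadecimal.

0x569C21C

Each hex digit d becomes F−d:
  A→5, 9→6, 6→9, 3→C, D→2, E→1, 3→C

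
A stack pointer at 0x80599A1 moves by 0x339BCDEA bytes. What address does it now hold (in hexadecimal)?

Add column by column in base 16, right to left:
  1+A = B
  A+E = 8 carry 1
  9+D+1 = 7 carry 1
  9+C+1 = 6 carry 1
  5+B+1 = 1 carry 1
  0+9+1 = A
  8+3 = B
  0+3 = 3

0x3BA1678B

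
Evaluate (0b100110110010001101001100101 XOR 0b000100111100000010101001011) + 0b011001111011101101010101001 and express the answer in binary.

0b111100001001111100111010111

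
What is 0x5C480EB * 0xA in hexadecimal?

0x39AD092E

Multiply each base-16 digit by 10, carrying:
  B×10 = 110 → write E carry 6
  E×10+6 = 146 → write 2 carry 9
  0×10+9 = 9 → write 9
  8×10 = 80 → write 0 carry 5
  4×10+5 = 45 → write D carry 2
  C×10+2 = 122 → write A carry 7
  5×10+7 = 57 → write 9 carry 3
  remaining carry: 3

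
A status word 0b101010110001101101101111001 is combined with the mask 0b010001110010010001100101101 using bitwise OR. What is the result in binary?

OR bit by bit (1 where either bit is 1):
  101010110001101101101111001
| 010001110010010001100101101
= 111011110011111101101111101

0b111011110011111101101111101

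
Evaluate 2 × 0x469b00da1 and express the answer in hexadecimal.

0x8d3601b42

Multiply each base-16 digit by 2, carrying:
  1×2 = 2 → write 2
  a×2 = 20 → write 4 carry 1
  d×2+1 = 27 → write b carry 1
  0×2+1 = 1 → write 1
  0×2 = 0 → write 0
  b×2 = 22 → write 6 carry 1
  9×2+1 = 19 → write 3 carry 1
  6×2+1 = 13 → write d
  4×2 = 8 → write 8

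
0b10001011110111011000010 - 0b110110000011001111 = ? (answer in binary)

0b10000101000110111110011

Subtract column by column in base 2:
  0-1 → 1 (borrow)
  1-1-1 → 1 (borrow)
  0-1-1 → 0 (borrow)
  0-1-1 → 0 (borrow)
  0-0-1 → 1 (borrow)
  0-0-1 → 1 (borrow)
  1-1-1 → 1 (borrow)
  1-1-1 → 1 (borrow)
  0-0-1 → 1 (borrow)
  1-0-1 → 0
  1-0 → 1
  1-0 → 1
  0-0 → 0
  1-1 → 0
  1-1 → 0
  1-0 → 1
  1-1 → 0
  0-1 → 1 (borrow)
  1-0-1 → 0
  0-0 → 0
  0-0 → 0
  0-0 → 0
  1-0 → 1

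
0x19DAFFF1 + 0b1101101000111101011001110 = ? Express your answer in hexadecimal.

0b1101101000111101011001110 = 0x1B47ACE in hexadecimal.
Add column by column in base 16, right to left:
  1+E = F
  F+C = B carry 1
  F+A+1 = A carry 1
  F+7+1 = 7 carry 1
  A+4+1 = F
  D+B = 8 carry 1
  9+1+1 = B
  1+0 = 1

0x1B8F7ABF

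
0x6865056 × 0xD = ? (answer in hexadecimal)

Multiply each base-16 digit by 13, carrying:
  6×13 = 78 → write E carry 4
  5×13+4 = 69 → write 5 carry 4
  0×13+4 = 4 → write 4
  5×13 = 65 → write 1 carry 4
  6×13+4 = 82 → write 2 carry 5
  8×13+5 = 109 → write D carry 6
  6×13+6 = 84 → write 4 carry 5
  remaining carry: 5

0x54D2145E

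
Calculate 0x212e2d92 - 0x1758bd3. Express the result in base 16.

Subtract column by column in base 16:
  2-3 → f (borrow)
  9-d-1 → b (borrow)
  d-b-1 → 1
  2-8 → a (borrow)
  e-5-1 → 8
  2-7 → b (borrow)
  1-1-1 → f (borrow)
  2-0-1 → 1

0x1fb8a1bf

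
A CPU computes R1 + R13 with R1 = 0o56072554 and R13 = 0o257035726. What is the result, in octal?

Add column by column in base 8, right to left:
  4+6 = 2 carry 1
  5+2+1 = 0 carry 1
  5+7+1 = 5 carry 1
  2+5+1 = 0 carry 1
  7+3+1 = 3 carry 1
  0+0+1 = 1
  6+7 = 5 carry 1
  5+5+1 = 3 carry 1
  0+2+1 = 3

0o335130502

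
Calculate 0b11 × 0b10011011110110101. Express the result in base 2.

0b111010011100011111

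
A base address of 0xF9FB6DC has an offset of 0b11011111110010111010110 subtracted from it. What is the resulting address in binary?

0b1111001011111101000100000110

0xF9FB6DC = 0b1111100111111011011011011100 in binary.
Subtract column by column in base 2:
  0-0 → 0
  0-1 → 1 (borrow)
  1-1-1 → 1 (borrow)
  1-0-1 → 0
  1-1 → 0
  0-0 → 0
  1-1 → 0
  1-1 → 0
  0-1 → 1 (borrow)
  1-0-1 → 0
  1-1 → 0
  0-0 → 0
  1-0 → 1
  1-1 → 0
  0-1 → 1 (borrow)
  1-1-1 → 1 (borrow)
  1-1-1 → 1 (borrow)
  1-1-1 → 1 (borrow)
  1-1-1 → 1 (borrow)
  1-1-1 → 1 (borrow)
  1-0-1 → 0
  0-1 → 1 (borrow)
  0-1-1 → 0 (borrow)
  1-0-1 → 0
  1-0 → 1
  1-0 → 1
  1-0 → 1
  1-0 → 1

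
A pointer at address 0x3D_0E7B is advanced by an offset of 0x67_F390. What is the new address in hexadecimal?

0xA5020B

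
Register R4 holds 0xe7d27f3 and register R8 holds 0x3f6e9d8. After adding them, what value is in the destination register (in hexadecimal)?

0x127411cb

Add column by column in base 16, right to left:
  3+8 = b
  f+d = c carry 1
  7+9+1 = 1 carry 1
  2+e+1 = 1 carry 1
  d+6+1 = 4 carry 1
  7+f+1 = 7 carry 1
  e+3+1 = 2 carry 1
  final carry 1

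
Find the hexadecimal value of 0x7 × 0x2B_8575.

0x130A633

Multiply each base-16 digit by 7, carrying:
  5×7 = 35 → write 3 carry 2
  7×7+2 = 51 → write 3 carry 3
  5×7+3 = 38 → write 6 carry 2
  8×7+2 = 58 → write A carry 3
  B×7+3 = 80 → write 0 carry 5
  2×7+5 = 19 → write 3 carry 1
  remaining carry: 1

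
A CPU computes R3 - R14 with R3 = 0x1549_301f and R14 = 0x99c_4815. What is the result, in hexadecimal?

0xbace80a

Subtract column by column in base 16:
  f-5 → a
  1-1 → 0
  0-8 → 8 (borrow)
  3-4-1 → e (borrow)
  9-c-1 → c (borrow)
  4-9-1 → a (borrow)
  5-9-1 → b (borrow)
  1-0-1 → 0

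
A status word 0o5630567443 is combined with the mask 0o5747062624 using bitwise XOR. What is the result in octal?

0o0177505267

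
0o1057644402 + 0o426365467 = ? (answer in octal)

0o1506232071

Add column by column in base 8, right to left:
  2+7 = 1 carry 1
  0+6+1 = 7
  4+4 = 0 carry 1
  4+5+1 = 2 carry 1
  4+6+1 = 3 carry 1
  6+3+1 = 2 carry 1
  7+6+1 = 6 carry 1
  5+2+1 = 0 carry 1
  0+4+1 = 5
  1+0 = 1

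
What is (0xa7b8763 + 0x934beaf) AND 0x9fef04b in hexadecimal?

0x1b04002

Add column by column in base 16, right to left:
  3+f = 2 carry 1
  6+a+1 = 1 carry 1
  7+e+1 = 6 carry 1
  8+b+1 = 4 carry 1
  b+4+1 = 0 carry 1
  7+3+1 = b
  a+9 = 3 carry 1
  final carry 1
Sum = 0x13b04612; now AND with 0x9fef04b:
  1&0=0, 3&9=1, b&f=b, 0&e=0, 4&f=4, 6&0=0, 1&4=0, 2&b=2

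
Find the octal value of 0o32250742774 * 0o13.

0o441502300724

Multiply each base-8 digit by 11, carrying:
  4×11 = 44 → write 4 carry 5
  7×11+5 = 82 → write 2 carry 10
  7×11+10 = 87 → write 7 carry 10
  2×11+10 = 32 → write 0 carry 4
  4×11+4 = 48 → write 0 carry 6
  7×11+6 = 83 → write 3 carry 10
  0×11+10 = 10 → write 2 carry 1
  5×11+1 = 56 → write 0 carry 7
  2×11+7 = 29 → write 5 carry 3
  2×11+3 = 25 → write 1 carry 3
  3×11+3 = 36 → write 4 carry 4
  remaining carry: 4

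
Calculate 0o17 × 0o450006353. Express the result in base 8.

0o10530140705

Multiply each base-8 digit by 15, carrying:
  3×15 = 45 → write 5 carry 5
  5×15+5 = 80 → write 0 carry 10
  3×15+10 = 55 → write 7 carry 6
  6×15+6 = 96 → write 0 carry 12
  0×15+12 = 12 → write 4 carry 1
  0×15+1 = 1 → write 1
  0×15 = 0 → write 0
  5×15 = 75 → write 3 carry 9
  4×15+9 = 69 → write 5 carry 8
  remaining carry: 10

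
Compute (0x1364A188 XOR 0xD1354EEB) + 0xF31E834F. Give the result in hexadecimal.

0x1B57072B2

First 0x1364A188 XOR 0xD1354EEB = 0xC251EF63.
Add column by column in base 16, right to left:
  3+F = 2 carry 1
  6+4+1 = B
  F+3 = 2 carry 1
  E+8+1 = 7 carry 1
  1+E+1 = 0 carry 1
  5+1+1 = 7
  2+3 = 5
  C+F = B carry 1
  final carry 1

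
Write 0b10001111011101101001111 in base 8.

Group the bits in threes: 010 001 111 011 101 101 001 111 → 21735517.

0o21735517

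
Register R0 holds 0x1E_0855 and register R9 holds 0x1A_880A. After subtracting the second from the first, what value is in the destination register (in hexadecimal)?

0x3804B

Subtract column by column in base 16:
  5-A → B (borrow)
  5-0-1 → 4
  8-8 → 0
  0-8 → 8 (borrow)
  E-A-1 → 3
  1-1 → 0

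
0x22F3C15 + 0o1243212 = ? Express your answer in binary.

0x22F3C15 = 0b10001011110011110000010101 in binary.
0o1243212 = 0b1010100011010001010 in binary.
Add column by column in base 2, right to left:
  1+0 = 1
  0+1 = 1
  1+0 = 1
  0+1 = 1
  1+0 = 1
  0+0 = 0
  0+0 = 0
  0+1 = 1
  0+0 = 0
  0+1 = 1
  1+1 = 0 carry 1
  1+0+1 = 0 carry 1
  1+0+1 = 0 carry 1
  1+0+1 = 0 carry 1
  0+1+1 = 0 carry 1
  0+0+1 = 1
  1+1 = 0 carry 1
  1+0+1 = 0 carry 1
  1+1+1 = 1 carry 1
  1+0+1 = 0 carry 1
  0+0+1 = 1
  1+0 = 1
  0+0 = 0
  0+0 = 0
  0+0 = 0
  1+0 = 1

0b10001101001000001010011111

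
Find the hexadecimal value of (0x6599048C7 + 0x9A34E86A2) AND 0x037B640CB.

Add column by column in base 16, right to left:
  7+2 = 9
  C+A = 6 carry 1
  8+6+1 = F
  4+8 = C
  0+E = E
  9+4 = D
  9+3 = C
  5+A = F
  6+9 = F
Sum = 0xFFCDECF69; now AND with 0x037B640CB:
  F&0=0, F&3=3, C&7=4, D&B=9, E&6=6, C&4=4, F&0=0, 6&C=4, 9&B=9

0x34964049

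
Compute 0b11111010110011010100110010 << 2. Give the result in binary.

0b1111101011001101010011001000

Left shift by 2: append 2 zero bits.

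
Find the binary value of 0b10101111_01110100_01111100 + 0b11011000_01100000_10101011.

0b1100001111101010100100111

Add column by column in base 2, right to left:
  0+1 = 1
  0+1 = 1
  1+0 = 1
  1+1 = 0 carry 1
  1+0+1 = 0 carry 1
  1+1+1 = 1 carry 1
  1+0+1 = 0 carry 1
  0+1+1 = 0 carry 1
  0+0+1 = 1
  0+0 = 0
  1+0 = 1
  0+0 = 0
  1+0 = 1
  1+1 = 0 carry 1
  1+1+1 = 1 carry 1
  0+0+1 = 1
  1+0 = 1
  1+0 = 1
  1+0 = 1
  1+1 = 0 carry 1
  0+1+1 = 0 carry 1
  1+0+1 = 0 carry 1
  0+1+1 = 0 carry 1
  1+1+1 = 1 carry 1
  final carry 1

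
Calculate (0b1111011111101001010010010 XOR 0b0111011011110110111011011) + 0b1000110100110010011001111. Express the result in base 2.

First 0b1111011111101001010010010 XOR 0b0111011011110110111011011 = 0b1000000100011111101001001.
Add column by column in base 2, right to left:
  1+1 = 0 carry 1
  0+1+1 = 0 carry 1
  0+1+1 = 0 carry 1
  1+1+1 = 1 carry 1
  0+0+1 = 1
  0+0 = 0
  1+1 = 0 carry 1
  0+1+1 = 0 carry 1
  1+0+1 = 0 carry 1
  1+0+1 = 0 carry 1
  1+1+1 = 1 carry 1
  1+0+1 = 0 carry 1
  1+0+1 = 0 carry 1
  1+1+1 = 1 carry 1
  0+1+1 = 0 carry 1
  0+0+1 = 1
  0+0 = 0
  1+1 = 0 carry 1
  0+0+1 = 1
  0+1 = 1
  0+1 = 1
  0+0 = 0
  0+0 = 0
  0+0 = 0
  1+1 = 0 carry 1
  final carry 1

0b10000111001010010000011000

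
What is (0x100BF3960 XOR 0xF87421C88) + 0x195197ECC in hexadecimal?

First 0x100BF3960 XOR 0xF87421C88 = 0xE87FD25E8.
Add column by column in base 16, right to left:
  8+C = 4 carry 1
  E+C+1 = B carry 1
  5+E+1 = 4 carry 1
  2+7+1 = A
  D+9 = 6 carry 1
  F+1+1 = 1 carry 1
  7+5+1 = D
  8+9 = 1 carry 1
  E+1+1 = 0 carry 1
  final carry 1

0x101D16A4B4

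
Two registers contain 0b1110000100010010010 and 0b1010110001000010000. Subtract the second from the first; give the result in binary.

Subtract column by column in base 2:
  0-0 → 0
  1-0 → 1
  0-0 → 0
  0-0 → 0
  1-1 → 0
  0-0 → 0
  0-0 → 0
  1-0 → 1
  0-0 → 0
  0-1 → 1 (borrow)
  0-0-1 → 1 (borrow)
  1-0-1 → 0
  0-0 → 0
  0-1 → 1 (borrow)
  0-1-1 → 0 (borrow)
  0-0-1 → 1 (borrow)
  1-1-1 → 1 (borrow)
  1-0-1 → 0
  1-1 → 0

0b11010011010000010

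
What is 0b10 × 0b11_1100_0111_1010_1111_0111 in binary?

Multiply each base-2 digit by 2, carrying:
  1×2 = 2 → write 0 carry 1
  1×2+1 = 3 → write 1 carry 1
  1×2+1 = 3 → write 1 carry 1
  0×2+1 = 1 → write 1
  1×2 = 2 → write 0 carry 1
  1×2+1 = 3 → write 1 carry 1
  1×2+1 = 3 → write 1 carry 1
  1×2+1 = 3 → write 1 carry 1
  0×2+1 = 1 → write 1
  1×2 = 2 → write 0 carry 1
  0×2+1 = 1 → write 1
  1×2 = 2 → write 0 carry 1
  1×2+1 = 3 → write 1 carry 1
  1×2+1 = 3 → write 1 carry 1
  1×2+1 = 3 → write 1 carry 1
  0×2+1 = 1 → write 1
  0×2 = 0 → write 0
  0×2 = 0 → write 0
  1×2 = 2 → write 0 carry 1
  1×2+1 = 3 → write 1 carry 1
  1×2+1 = 3 → write 1 carry 1
  1×2+1 = 3 → write 1 carry 1
  remaining carry: 1

0b11110001111010111101110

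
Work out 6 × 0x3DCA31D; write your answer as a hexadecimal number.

Multiply each base-16 digit by 6, carrying:
  D×6 = 78 → write E carry 4
  1×6+4 = 10 → write A
  3×6 = 18 → write 2 carry 1
  A×6+1 = 61 → write D carry 3
  C×6+3 = 75 → write B carry 4
  D×6+4 = 82 → write 2 carry 5
  3×6+5 = 23 → write 7 carry 1
  remaining carry: 1

0x172BD2AE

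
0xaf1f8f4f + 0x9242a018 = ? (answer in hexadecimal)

Add column by column in base 16, right to left:
  f+8 = 7 carry 1
  4+1+1 = 6
  f+0 = f
  8+a = 2 carry 1
  f+2+1 = 2 carry 1
  1+4+1 = 6
  f+2 = 1 carry 1
  a+9+1 = 4 carry 1
  final carry 1

0x141622f67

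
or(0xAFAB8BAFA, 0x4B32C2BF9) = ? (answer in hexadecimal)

0xEFBBCBBFB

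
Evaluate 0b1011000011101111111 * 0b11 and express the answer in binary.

Multiply each base-2 digit by 3, carrying:
  1×3 = 3 → write 1 carry 1
  1×3+1 = 4 → write 0 carry 2
  1×3+2 = 5 → write 1 carry 2
  1×3+2 = 5 → write 1 carry 2
  1×3+2 = 5 → write 1 carry 2
  1×3+2 = 5 → write 1 carry 2
  1×3+2 = 5 → write 1 carry 2
  0×3+2 = 2 → write 0 carry 1
  1×3+1 = 4 → write 0 carry 2
  1×3+2 = 5 → write 1 carry 2
  1×3+2 = 5 → write 1 carry 2
  0×3+2 = 2 → write 0 carry 1
  0×3+1 = 1 → write 1
  0×3 = 0 → write 0
  0×3 = 0 → write 0
  1×3 = 3 → write 1 carry 1
  1×3+1 = 4 → write 0 carry 2
  0×3+2 = 2 → write 0 carry 1
  1×3+1 = 4 → write 0 carry 2
  remaining carry: 10

0b100001001011001111101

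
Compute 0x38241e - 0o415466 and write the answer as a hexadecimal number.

0o415466 = 0x21b36 in hexadecimal.
Subtract column by column in base 16:
  e-6 → 8
  1-3 → e (borrow)
  4-b-1 → 8 (borrow)
  2-1-1 → 0
  8-2 → 6
  3-0 → 3

0x3608e8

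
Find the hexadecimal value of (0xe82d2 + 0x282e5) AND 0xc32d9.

Add column by column in base 16, right to left:
  2+5 = 7
  d+e = b carry 1
  2+2+1 = 5
  8+8 = 0 carry 1
  e+2+1 = 1 carry 1
  final carry 1
Sum = 0x1105b7; now AND with 0xc32d9:
  1&0=0, 1&c=0, 0&3=0, 5&2=0, b&d=9, 7&9=1

0x91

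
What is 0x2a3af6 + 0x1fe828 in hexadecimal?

Add column by column in base 16, right to left:
  6+8 = e
  f+2 = 1 carry 1
  a+8+1 = 3 carry 1
  3+e+1 = 2 carry 1
  a+f+1 = a carry 1
  2+1+1 = 4

0x4a231e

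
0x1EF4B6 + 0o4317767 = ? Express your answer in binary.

0b1100001001010010101101

0x1EF4B6 = 0b111101111010010110110 in binary.
0o4317767 = 0b100011001111111110111 in binary.
Add column by column in base 2, right to left:
  0+1 = 1
  1+1 = 0 carry 1
  1+1+1 = 1 carry 1
  0+0+1 = 1
  1+1 = 0 carry 1
  1+1+1 = 1 carry 1
  0+1+1 = 0 carry 1
  1+1+1 = 1 carry 1
  0+1+1 = 0 carry 1
  0+1+1 = 0 carry 1
  1+1+1 = 1 carry 1
  0+1+1 = 0 carry 1
  1+1+1 = 1 carry 1
  1+0+1 = 0 carry 1
  1+0+1 = 0 carry 1
  1+1+1 = 1 carry 1
  0+1+1 = 0 carry 1
  1+0+1 = 0 carry 1
  1+0+1 = 0 carry 1
  1+0+1 = 0 carry 1
  1+1+1 = 1 carry 1
  final carry 1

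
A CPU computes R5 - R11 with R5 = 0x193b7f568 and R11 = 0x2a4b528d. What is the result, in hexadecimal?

0x1696ca2db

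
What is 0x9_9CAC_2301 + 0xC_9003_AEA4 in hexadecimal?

Add column by column in base 16, right to left:
  1+4 = 5
  0+A = A
  3+E = 1 carry 1
  2+A+1 = D
  C+3 = F
  A+0 = A
  C+0 = C
  9+9 = 2 carry 1
  9+C+1 = 6 carry 1
  final carry 1

0x162CAFD1A5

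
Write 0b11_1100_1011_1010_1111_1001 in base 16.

Group the bits into nibbles: 0011 1100 1011 1010 1111 1001 → 3CBAF9.

0x3CBAF9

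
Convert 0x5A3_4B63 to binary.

0b101101000110100101101100011

Expand each hex digit to 4 bits: 5=0101 A=1010 3=0011 4=0100 B=1011 6=0110 3=0011.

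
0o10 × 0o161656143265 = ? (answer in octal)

0o1616561432650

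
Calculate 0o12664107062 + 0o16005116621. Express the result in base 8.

Add column by column in base 8, right to left:
  2+1 = 3
  6+2 = 0 carry 1
  0+6+1 = 7
  7+6 = 5 carry 1
  0+1+1 = 2
  1+1 = 2
  4+5 = 1 carry 1
  6+0+1 = 7
  6+0 = 6
  2+6 = 0 carry 1
  1+1+1 = 3

0o30671225703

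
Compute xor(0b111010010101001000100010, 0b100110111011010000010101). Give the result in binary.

0b011100101110011000110111

XOR bit by bit (1 where the bits differ):
  111010010101001000100010
^ 100110111011010000010101
= 011100101110011000110111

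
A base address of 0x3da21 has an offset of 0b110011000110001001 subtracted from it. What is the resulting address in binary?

0x3da21 = 0b111101101000100001 in binary.
Subtract column by column in base 2:
  1-1 → 0
  0-0 → 0
  0-0 → 0
  0-1 → 1 (borrow)
  0-0-1 → 1 (borrow)
  1-0-1 → 0
  0-0 → 0
  0-1 → 1 (borrow)
  0-1-1 → 0 (borrow)
  1-0-1 → 0
  0-0 → 0
  1-0 → 1
  1-1 → 0
  0-1 → 1 (borrow)
  1-0-1 → 0
  1-0 → 1
  1-1 → 0
  1-1 → 0

0b1010100010011000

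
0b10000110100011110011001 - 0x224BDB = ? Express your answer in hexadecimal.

0x20FBBE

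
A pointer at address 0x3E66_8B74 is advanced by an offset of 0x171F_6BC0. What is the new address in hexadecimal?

0x5585F734

Add column by column in base 16, right to left:
  4+0 = 4
  7+C = 3 carry 1
  B+B+1 = 7 carry 1
  8+6+1 = F
  6+F = 5 carry 1
  6+1+1 = 8
  E+7 = 5 carry 1
  3+1+1 = 5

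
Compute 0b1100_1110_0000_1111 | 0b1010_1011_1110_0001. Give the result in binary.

0b1110111111101111

OR bit by bit (1 where either bit is 1):
  1100111000001111
| 1010101111100001
= 1110111111101111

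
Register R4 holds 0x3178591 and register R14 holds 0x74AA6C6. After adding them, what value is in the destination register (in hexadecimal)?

0xA622C57

Add column by column in base 16, right to left:
  1+6 = 7
  9+C = 5 carry 1
  5+6+1 = C
  8+A = 2 carry 1
  7+A+1 = 2 carry 1
  1+4+1 = 6
  3+7 = A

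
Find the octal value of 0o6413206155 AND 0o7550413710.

AND each oct digit independently (no carries):
  6&7=6, 4&5=4, 1&5=1, 3&0=0, 2&4=0, 0&1=0, 6&3=2, 1&7=1, 5&1=1, 5&0=0

0o6410002110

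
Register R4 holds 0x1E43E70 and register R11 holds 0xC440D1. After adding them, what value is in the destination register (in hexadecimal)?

0x2A87F41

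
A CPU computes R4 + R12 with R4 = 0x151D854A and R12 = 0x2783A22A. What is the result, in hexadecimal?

Add column by column in base 16, right to left:
  A+A = 4 carry 1
  4+2+1 = 7
  5+2 = 7
  8+A = 2 carry 1
  D+3+1 = 1 carry 1
  1+8+1 = A
  5+7 = C
  1+2 = 3

0x3CA12774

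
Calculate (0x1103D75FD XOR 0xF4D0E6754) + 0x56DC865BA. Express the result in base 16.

First 0x1103D75FD XOR 0xF4D0E6754 = 0xE5D3312A9.
Add column by column in base 16, right to left:
  9+A = 3 carry 1
  A+B+1 = 6 carry 1
  2+5+1 = 8
  1+6 = 7
  3+8 = B
  3+C = F
  D+D = A carry 1
  5+6+1 = C
  E+5 = 3 carry 1
  final carry 1

0x13CAFB7863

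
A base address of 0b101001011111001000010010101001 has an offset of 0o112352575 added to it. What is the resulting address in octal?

0b101001011111001000010010101001 = 0o5137102251 in octal.
Add column by column in base 8, right to left:
  1+5 = 6
  5+7 = 4 carry 1
  2+5+1 = 0 carry 1
  2+2+1 = 5
  0+5 = 5
  1+3 = 4
  7+2 = 1 carry 1
  3+1+1 = 5
  1+1 = 2
  5+0 = 5

0o5251455046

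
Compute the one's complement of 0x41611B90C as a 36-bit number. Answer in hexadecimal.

Each hex digit d becomes F−d:
  4→B, 1→E, 6→9, 1→E, 1→E, B→4, 9→6, 0→F, C→3

0xBE9EE46F3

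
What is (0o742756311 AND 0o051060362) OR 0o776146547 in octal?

0o742756311 AND 0o051060362 = 0o040040300.
Then OR with 0o776146547.

0o776146747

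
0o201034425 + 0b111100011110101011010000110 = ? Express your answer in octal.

0b111100011110101011010000110 = 0o743653206 in octal.
Add column by column in base 8, right to left:
  5+6 = 3 carry 1
  2+0+1 = 3
  4+2 = 6
  4+3 = 7
  3+5 = 0 carry 1
  0+6+1 = 7
  1+3 = 4
  0+4 = 4
  2+7 = 1 carry 1
  final carry 1

0o1144707633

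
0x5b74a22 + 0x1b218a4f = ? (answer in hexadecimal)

0x20d8d471

Add column by column in base 16, right to left:
  2+f = 1 carry 1
  2+4+1 = 7
  a+a = 4 carry 1
  4+8+1 = d
  7+1 = 8
  b+2 = d
  5+b = 0 carry 1
  0+1+1 = 2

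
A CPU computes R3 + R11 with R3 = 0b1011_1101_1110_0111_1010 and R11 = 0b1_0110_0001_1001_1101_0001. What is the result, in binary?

Add column by column in base 2, right to left:
  0+1 = 1
  1+0 = 1
  0+0 = 0
  1+0 = 1
  1+1 = 0 carry 1
  1+0+1 = 0 carry 1
  1+1+1 = 1 carry 1
  0+1+1 = 0 carry 1
  0+1+1 = 0 carry 1
  1+0+1 = 0 carry 1
  1+0+1 = 0 carry 1
  1+1+1 = 1 carry 1
  1+1+1 = 1 carry 1
  0+0+1 = 1
  1+0 = 1
  1+0 = 1
  1+0 = 1
  1+1 = 0 carry 1
  0+1+1 = 0 carry 1
  1+0+1 = 0 carry 1
  0+1+1 = 0 carry 1
  final carry 1

0b1000011111100001001011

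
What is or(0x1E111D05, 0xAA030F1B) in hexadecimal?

OR each hex digit independently (no carries):
  1|A=B, E|A=E, 1|0=1, 1|3=3, 1|0=1, D|F=F, 0|1=1, 5|B=F

0xBE131F1F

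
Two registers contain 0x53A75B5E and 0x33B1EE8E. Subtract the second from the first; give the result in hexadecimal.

Subtract column by column in base 16:
  E-E → 0
  5-8 → D (borrow)
  B-E-1 → C (borrow)
  5-E-1 → 6 (borrow)
  7-1-1 → 5
  A-B → F (borrow)
  3-3-1 → F (borrow)
  5-3-1 → 1

0x1FF56CD0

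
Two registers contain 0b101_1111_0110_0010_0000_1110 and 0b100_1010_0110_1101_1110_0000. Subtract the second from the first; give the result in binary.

0b101001111010000101110

Subtract column by column in base 2:
  0-0 → 0
  1-0 → 1
  1-0 → 1
  1-0 → 1
  0-0 → 0
  0-1 → 1 (borrow)
  0-1-1 → 0 (borrow)
  0-1-1 → 0 (borrow)
  0-1-1 → 0 (borrow)
  1-0-1 → 0
  0-1 → 1 (borrow)
  0-1-1 → 0 (borrow)
  0-0-1 → 1 (borrow)
  1-1-1 → 1 (borrow)
  1-1-1 → 1 (borrow)
  0-0-1 → 1 (borrow)
  1-0-1 → 0
  1-1 → 0
  1-0 → 1
  1-1 → 0
  1-0 → 1
  0-0 → 0
  1-1 → 0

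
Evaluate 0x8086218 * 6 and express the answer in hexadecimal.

0x30324c90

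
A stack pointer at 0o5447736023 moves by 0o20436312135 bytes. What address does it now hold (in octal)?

Add column by column in base 8, right to left:
  3+5 = 0 carry 1
  2+3+1 = 6
  0+1 = 1
  6+2 = 0 carry 1
  3+1+1 = 5
  7+3 = 2 carry 1
  7+6+1 = 6 carry 1
  4+3+1 = 0 carry 1
  4+4+1 = 1 carry 1
  5+0+1 = 6
  0+2 = 2

0o26106250160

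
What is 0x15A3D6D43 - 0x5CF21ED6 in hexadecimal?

0xFD4B4E6D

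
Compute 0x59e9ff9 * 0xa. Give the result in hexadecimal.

Multiply each base-16 digit by 10, carrying:
  9×10 = 90 → write a carry 5
  f×10+5 = 155 → write b carry 9
  f×10+9 = 159 → write f carry 9
  9×10+9 = 99 → write 3 carry 6
  e×10+6 = 146 → write 2 carry 9
  9×10+9 = 99 → write 3 carry 6
  5×10+6 = 56 → write 8 carry 3
  remaining carry: 3

0x38323fba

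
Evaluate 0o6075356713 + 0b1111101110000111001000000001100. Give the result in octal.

0b1111101110000111001000000001100 = 0o17560710014 in octal.
Add column by column in base 8, right to left:
  3+4 = 7
  1+1 = 2
  7+0 = 7
  6+0 = 6
  5+1 = 6
  3+7 = 2 carry 1
  5+0+1 = 6
  7+6 = 5 carry 1
  0+5+1 = 6
  6+7 = 5 carry 1
  0+1+1 = 2

0o25656266727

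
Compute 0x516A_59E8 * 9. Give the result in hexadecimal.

0x2DCBD2928

Multiply each base-16 digit by 9, carrying:
  8×9 = 72 → write 8 carry 4
  E×9+4 = 130 → write 2 carry 8
  9×9+8 = 89 → write 9 carry 5
  5×9+5 = 50 → write 2 carry 3
  A×9+3 = 93 → write D carry 5
  6×9+5 = 59 → write B carry 3
  1×9+3 = 12 → write C
  5×9 = 45 → write D carry 2
  remaining carry: 2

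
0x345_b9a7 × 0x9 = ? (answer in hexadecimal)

Multiply each base-16 digit by 9, carrying:
  7×9 = 63 → write f carry 3
  a×9+3 = 93 → write d carry 5
  9×9+5 = 86 → write 6 carry 5
  b×9+5 = 104 → write 8 carry 6
  5×9+6 = 51 → write 3 carry 3
  4×9+3 = 39 → write 7 carry 2
  3×9+2 = 29 → write d carry 1
  remaining carry: 1

0x1d7386df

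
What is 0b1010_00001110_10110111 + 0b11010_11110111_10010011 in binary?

0b1001010000011001001010

Add column by column in base 2, right to left:
  1+1 = 0 carry 1
  1+1+1 = 1 carry 1
  1+0+1 = 0 carry 1
  0+0+1 = 1
  1+1 = 0 carry 1
  1+0+1 = 0 carry 1
  0+0+1 = 1
  1+1 = 0 carry 1
  0+1+1 = 0 carry 1
  1+1+1 = 1 carry 1
  1+1+1 = 1 carry 1
  1+0+1 = 0 carry 1
  0+1+1 = 0 carry 1
  0+1+1 = 0 carry 1
  0+1+1 = 0 carry 1
  0+1+1 = 0 carry 1
  0+0+1 = 1
  1+1 = 0 carry 1
  0+0+1 = 1
  1+1 = 0 carry 1
  0+1+1 = 0 carry 1
  final carry 1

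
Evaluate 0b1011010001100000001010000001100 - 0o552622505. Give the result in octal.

0o12441167307

0b1011010001100000001010000001100 = 0o13214012014 in octal.
Subtract column by column in base 8:
  4-5 → 7 (borrow)
  1-0-1 → 0
  0-5 → 3 (borrow)
  2-2-1 → 7 (borrow)
  1-2-1 → 6 (borrow)
  0-6-1 → 1 (borrow)
  4-2-1 → 1
  1-5 → 4 (borrow)
  2-5-1 → 4 (borrow)
  3-0-1 → 2
  1-0 → 1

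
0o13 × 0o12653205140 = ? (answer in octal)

Multiply each base-8 digit by 11, carrying:
  0×11 = 0 → write 0
  4×11 = 44 → write 4 carry 5
  1×11+5 = 16 → write 0 carry 2
  5×11+2 = 57 → write 1 carry 7
  0×11+7 = 7 → write 7
  2×11 = 22 → write 6 carry 2
  3×11+2 = 35 → write 3 carry 4
  5×11+4 = 59 → write 3 carry 7
  6×11+7 = 73 → write 1 carry 9
  2×11+9 = 31 → write 7 carry 3
  1×11+3 = 14 → write 6 carry 1
  remaining carry: 1

0o167133671040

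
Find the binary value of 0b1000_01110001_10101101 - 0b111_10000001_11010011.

Subtract column by column in base 2:
  1-1 → 0
  0-1 → 1 (borrow)
  1-0-1 → 0
  1-0 → 1
  0-1 → 1 (borrow)
  1-0-1 → 0
  0-1 → 1 (borrow)
  1-1-1 → 1 (borrow)
  1-1-1 → 1 (borrow)
  0-0-1 → 1 (borrow)
  0-0-1 → 1 (borrow)
  0-0-1 → 1 (borrow)
  1-0-1 → 0
  1-0 → 1
  1-0 → 1
  0-1 → 1 (borrow)
  0-1-1 → 0 (borrow)
  0-1-1 → 0 (borrow)
  0-1-1 → 0 (borrow)
  1-0-1 → 0

0b1110111111011010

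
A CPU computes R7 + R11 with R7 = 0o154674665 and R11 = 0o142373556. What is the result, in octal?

0o317270443

Add column by column in base 8, right to left:
  5+6 = 3 carry 1
  6+5+1 = 4 carry 1
  6+5+1 = 4 carry 1
  4+3+1 = 0 carry 1
  7+7+1 = 7 carry 1
  6+3+1 = 2 carry 1
  4+2+1 = 7
  5+4 = 1 carry 1
  1+1+1 = 3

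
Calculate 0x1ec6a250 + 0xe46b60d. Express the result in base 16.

Add column by column in base 16, right to left:
  0+d = d
  5+0 = 5
  2+6 = 8
  a+b = 5 carry 1
  6+6+1 = d
  c+4 = 0 carry 1
  e+e+1 = d carry 1
  1+0+1 = 2

0x2d0d585d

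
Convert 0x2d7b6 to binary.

Expand each hex digit to 4 bits: 2=0010 d=1101 7=0111 b=1011 6=0110.

0b101101011110110110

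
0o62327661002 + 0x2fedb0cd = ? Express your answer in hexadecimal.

0x1c34d12cf

0o62327661002 = 0x1935f6202 in hexadecimal.
Add column by column in base 16, right to left:
  2+d = f
  0+c = c
  2+0 = 2
  6+b = 1 carry 1
  f+d+1 = d carry 1
  5+e+1 = 4 carry 1
  3+f+1 = 3 carry 1
  9+2+1 = c
  1+0 = 1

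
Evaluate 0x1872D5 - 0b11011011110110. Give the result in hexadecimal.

0x183BDF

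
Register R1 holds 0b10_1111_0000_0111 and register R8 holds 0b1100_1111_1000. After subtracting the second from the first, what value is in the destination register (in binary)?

Subtract column by column in base 2:
  1-0 → 1
  1-0 → 1
  1-0 → 1
  0-1 → 1 (borrow)
  0-1-1 → 0 (borrow)
  0-1-1 → 0 (borrow)
  0-1-1 → 0 (borrow)
  0-1-1 → 0 (borrow)
  1-0-1 → 0
  1-0 → 1
  1-1 → 0
  1-1 → 0
  0-0 → 0
  1-0 → 1

0b10001000001111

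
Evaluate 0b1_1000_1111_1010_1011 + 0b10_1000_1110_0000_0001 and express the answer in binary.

0b1000001110110101100

Add column by column in base 2, right to left:
  1+1 = 0 carry 1
  1+0+1 = 0 carry 1
  0+0+1 = 1
  1+0 = 1
  0+0 = 0
  1+0 = 1
  0+0 = 0
  1+0 = 1
  1+0 = 1
  1+1 = 0 carry 1
  1+1+1 = 1 carry 1
  1+1+1 = 1 carry 1
  0+0+1 = 1
  0+0 = 0
  0+0 = 0
  1+1 = 0 carry 1
  1+0+1 = 0 carry 1
  0+1+1 = 0 carry 1
  final carry 1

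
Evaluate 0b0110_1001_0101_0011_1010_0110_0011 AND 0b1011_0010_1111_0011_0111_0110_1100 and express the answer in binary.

0b0010000001010011001001100000

AND bit by bit (1 only where both bits are 1):
  0110100101010011101001100011
& 1011001011110011011101101100
= 0010000001010011001001100000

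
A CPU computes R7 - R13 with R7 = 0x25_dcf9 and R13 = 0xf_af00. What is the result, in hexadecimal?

0x162df9

Subtract column by column in base 16:
  9-0 → 9
  f-0 → f
  c-f → d (borrow)
  d-a-1 → 2
  5-f → 6 (borrow)
  2-0-1 → 1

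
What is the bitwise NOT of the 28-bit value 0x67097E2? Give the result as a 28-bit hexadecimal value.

0x98F681D

Each hex digit d becomes F−d:
  6→9, 7→8, 0→F, 9→6, 7→8, E→1, 2→D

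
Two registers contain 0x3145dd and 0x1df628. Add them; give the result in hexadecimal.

Add column by column in base 16, right to left:
  d+8 = 5 carry 1
  d+2+1 = 0 carry 1
  5+6+1 = c
  4+f = 3 carry 1
  1+d+1 = f
  3+1 = 4

0x4f3c05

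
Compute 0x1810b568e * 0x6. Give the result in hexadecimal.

0x906440754

Multiply each base-16 digit by 6, carrying:
  e×6 = 84 → write 4 carry 5
  8×6+5 = 53 → write 5 carry 3
  6×6+3 = 39 → write 7 carry 2
  5×6+2 = 32 → write 0 carry 2
  b×6+2 = 68 → write 4 carry 4
  0×6+4 = 4 → write 4
  1×6 = 6 → write 6
  8×6 = 48 → write 0 carry 3
  1×6+3 = 9 → write 9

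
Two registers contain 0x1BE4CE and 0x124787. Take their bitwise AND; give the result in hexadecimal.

AND each hex digit independently (no carries):
  1&1=1, B&2=2, E&4=4, 4&7=4, C&8=8, E&7=6

0x124486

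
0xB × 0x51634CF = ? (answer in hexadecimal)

Multiply each base-16 digit by 11, carrying:
  F×11 = 165 → write 5 carry 10
  C×11+10 = 142 → write E carry 8
  4×11+8 = 52 → write 4 carry 3
  3×11+3 = 36 → write 4 carry 2
  6×11+2 = 68 → write 4 carry 4
  1×11+4 = 15 → write F
  5×11 = 55 → write 7 carry 3
  remaining carry: 3

0x37F444E5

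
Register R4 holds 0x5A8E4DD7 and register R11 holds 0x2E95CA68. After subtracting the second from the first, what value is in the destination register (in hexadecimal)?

0x2BF8836F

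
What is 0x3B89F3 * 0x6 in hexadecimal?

0x1653BB2

Multiply each base-16 digit by 6, carrying:
  3×6 = 18 → write 2 carry 1
  F×6+1 = 91 → write B carry 5
  9×6+5 = 59 → write B carry 3
  8×6+3 = 51 → write 3 carry 3
  B×6+3 = 69 → write 5 carry 4
  3×6+4 = 22 → write 6 carry 1
  remaining carry: 1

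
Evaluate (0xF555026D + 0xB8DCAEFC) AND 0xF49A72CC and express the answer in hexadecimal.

0xA4103048

Add column by column in base 16, right to left:
  D+C = 9 carry 1
  6+F+1 = 6 carry 1
  2+E+1 = 1 carry 1
  0+A+1 = B
  5+C = 1 carry 1
  5+D+1 = 3 carry 1
  5+8+1 = E
  F+B = A carry 1
  final carry 1
Sum = 0x1AE31B169; now AND with 0xF49A72CC:
  1&0=0, A&F=A, E&4=4, 3&9=1, 1&A=0, B&7=3, 1&2=0, 6&C=4, 9&C=8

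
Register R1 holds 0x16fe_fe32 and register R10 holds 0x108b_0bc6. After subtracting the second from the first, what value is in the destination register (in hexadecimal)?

Subtract column by column in base 16:
  2-6 → c (borrow)
  3-c-1 → 6 (borrow)
  e-b-1 → 2
  f-0 → f
  e-b → 3
  f-8 → 7
  6-0 → 6
  1-1 → 0

0x673f26c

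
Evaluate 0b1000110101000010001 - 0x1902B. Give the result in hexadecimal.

0b1000110101000010001 = 0x46A11 in hexadecimal.
Subtract column by column in base 16:
  1-B → 6 (borrow)
  1-2-1 → E (borrow)
  A-0-1 → 9
  6-9 → D (borrow)
  4-1-1 → 2

0x2D9E6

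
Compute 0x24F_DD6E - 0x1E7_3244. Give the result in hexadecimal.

Subtract column by column in base 16:
  E-4 → A
  6-4 → 2
  D-2 → B
  D-3 → A
  F-7 → 8
  4-E → 6 (borrow)
  2-1-1 → 0

0x68AB2A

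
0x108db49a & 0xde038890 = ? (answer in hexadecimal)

AND each hex digit independently (no carries):
  1&d=1, 0&e=0, 8&0=0, d&3=1, b&8=8, 4&8=0, 9&9=9, a&0=0

0x10018090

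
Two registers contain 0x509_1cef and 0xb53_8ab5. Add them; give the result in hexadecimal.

0x105ca7a4

Add column by column in base 16, right to left:
  f+5 = 4 carry 1
  e+b+1 = a carry 1
  c+a+1 = 7 carry 1
  1+8+1 = a
  9+3 = c
  0+5 = 5
  5+b = 0 carry 1
  final carry 1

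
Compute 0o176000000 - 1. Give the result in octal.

0o175777777

The trailing 6 digits are 0, so subtracting 1 borrows through: they become 7 and the next digit up decrements.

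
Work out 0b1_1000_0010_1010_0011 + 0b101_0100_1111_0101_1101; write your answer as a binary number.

Add column by column in base 2, right to left:
  1+1 = 0 carry 1
  1+0+1 = 0 carry 1
  0+1+1 = 0 carry 1
  0+1+1 = 0 carry 1
  0+1+1 = 0 carry 1
  1+0+1 = 0 carry 1
  0+1+1 = 0 carry 1
  1+0+1 = 0 carry 1
  0+1+1 = 0 carry 1
  1+1+1 = 1 carry 1
  0+1+1 = 0 carry 1
  0+1+1 = 0 carry 1
  0+0+1 = 1
  0+0 = 0
  0+1 = 1
  1+0 = 1
  1+1 = 0 carry 1
  0+0+1 = 1
  0+1 = 1

0b1101101001000000000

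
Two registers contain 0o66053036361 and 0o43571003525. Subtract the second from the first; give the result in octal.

0o22262032634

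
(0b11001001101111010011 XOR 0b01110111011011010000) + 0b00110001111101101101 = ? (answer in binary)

0b11110000110001110000

First 0b11001001101111010011 XOR 0b01110111011011010000 = 0b10111110110100000011.
Add column by column in base 2, right to left:
  1+1 = 0 carry 1
  1+0+1 = 0 carry 1
  0+1+1 = 0 carry 1
  0+1+1 = 0 carry 1
  0+0+1 = 1
  0+1 = 1
  0+1 = 1
  0+0 = 0
  1+1 = 0 carry 1
  0+1+1 = 0 carry 1
  1+1+1 = 1 carry 1
  1+1+1 = 1 carry 1
  0+1+1 = 0 carry 1
  1+0+1 = 0 carry 1
  1+0+1 = 0 carry 1
  1+0+1 = 0 carry 1
  1+1+1 = 1 carry 1
  1+1+1 = 1 carry 1
  0+0+1 = 1
  1+0 = 1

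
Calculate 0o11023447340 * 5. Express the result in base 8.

Multiply each base-8 digit by 5, carrying:
  0×5 = 0 → write 0
  4×5 = 20 → write 4 carry 2
  3×5+2 = 17 → write 1 carry 2
  7×5+2 = 37 → write 5 carry 4
  4×5+4 = 24 → write 0 carry 3
  4×5+3 = 23 → write 7 carry 2
  3×5+2 = 17 → write 1 carry 2
  2×5+2 = 12 → write 4 carry 1
  0×5+1 = 1 → write 1
  1×5 = 5 → write 5
  1×5 = 5 → write 5

0o55141705140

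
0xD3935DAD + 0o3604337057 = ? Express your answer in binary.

0xD3935DAD = 0b11010011100100110101110110101101 in binary.
0o3604337057 = 0b11110000100011011111000101111 in binary.
Add column by column in base 2, right to left:
  1+1 = 0 carry 1
  0+1+1 = 0 carry 1
  1+1+1 = 1 carry 1
  1+1+1 = 1 carry 1
  0+0+1 = 1
  1+1 = 0 carry 1
  0+0+1 = 1
  1+0 = 1
  1+0 = 1
  0+1 = 1
  1+1 = 0 carry 1
  1+1+1 = 1 carry 1
  1+1+1 = 1 carry 1
  0+1+1 = 0 carry 1
  1+0+1 = 0 carry 1
  0+1+1 = 0 carry 1
  1+1+1 = 1 carry 1
  1+0+1 = 0 carry 1
  0+0+1 = 1
  0+0 = 0
  1+1 = 0 carry 1
  0+0+1 = 1
  0+0 = 0
  1+0 = 1
  1+0 = 1
  1+1 = 0 carry 1
  0+1+1 = 0 carry 1
  0+1+1 = 0 carry 1
  1+1+1 = 1 carry 1
  0+0+1 = 1
  1+0 = 1
  1+0 = 1

0b11110001101001010001101111011100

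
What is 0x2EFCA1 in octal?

0o13576241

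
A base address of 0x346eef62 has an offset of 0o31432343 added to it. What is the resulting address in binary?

0x346eef62 = 0b110100011011101110111101100010 in binary.
0o31432343 = 0b11001100011010011100011 in binary.
Add column by column in base 2, right to left:
  0+1 = 1
  1+1 = 0 carry 1
  0+0+1 = 1
  0+0 = 0
  0+0 = 0
  1+1 = 0 carry 1
  1+1+1 = 1 carry 1
  0+1+1 = 0 carry 1
  1+0+1 = 0 carry 1
  1+0+1 = 0 carry 1
  1+1+1 = 1 carry 1
  1+0+1 = 0 carry 1
  0+1+1 = 0 carry 1
  1+1+1 = 1 carry 1
  1+0+1 = 0 carry 1
  1+0+1 = 0 carry 1
  0+0+1 = 1
  1+1 = 0 carry 1
  1+1+1 = 1 carry 1
  1+0+1 = 0 carry 1
  0+0+1 = 1
  1+1 = 0 carry 1
  1+1+1 = 1 carry 1
  0+0+1 = 1
  0+0 = 0
  0+0 = 0
  1+0 = 1
  0+0 = 0
  1+0 = 1
  1+0 = 1

0b110100110101010010010001000101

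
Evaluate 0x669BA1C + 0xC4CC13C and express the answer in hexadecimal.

0x12B67B58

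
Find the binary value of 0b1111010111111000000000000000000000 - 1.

0b1111010111110111111111111111111111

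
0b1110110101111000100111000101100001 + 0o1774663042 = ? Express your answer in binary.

0b1111000101110101011101011110000011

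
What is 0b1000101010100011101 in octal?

0o1052435

Group the bits in threes: 001 000 101 010 100 011 101 → 1052435.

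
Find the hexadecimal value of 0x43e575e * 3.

Multiply each base-16 digit by 3, carrying:
  e×3 = 42 → write a carry 2
  5×3+2 = 17 → write 1 carry 1
  7×3+1 = 22 → write 6 carry 1
  5×3+1 = 16 → write 0 carry 1
  e×3+1 = 43 → write b carry 2
  3×3+2 = 11 → write b
  4×3 = 12 → write c

0xcbb061a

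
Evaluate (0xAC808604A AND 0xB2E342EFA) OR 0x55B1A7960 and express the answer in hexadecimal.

0xF5B1A796A

0xAC808604A AND 0xB2E342EFA = 0xA0800204A.
Then OR with 0x55B1A7960.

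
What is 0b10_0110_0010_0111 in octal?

Group the bits in threes: 010 011 000 100 111 → 23047.

0o23047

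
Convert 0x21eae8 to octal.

Expand each hex digit to 4 bits: 2=0010 1=0001 e=1110 a=1010 e=1110 8=1000.
Group the bits in threes: 001 000 011 110 101 011 101 000 → 10365350.

0o10365350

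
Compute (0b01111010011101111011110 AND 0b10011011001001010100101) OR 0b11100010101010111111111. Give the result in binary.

0b11111010101011111111111

0b01111010011101111011110 AND 0b10011011001001010100101 = 0b00011010001001010000100.
Then OR with 0b11100010101010111111111.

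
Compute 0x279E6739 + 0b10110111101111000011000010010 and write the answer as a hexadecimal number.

0x3E95ED4B

0b10110111101111000011000010010 = 0x16F78612 in hexadecimal.
Add column by column in base 16, right to left:
  9+2 = B
  3+1 = 4
  7+6 = D
  6+8 = E
  E+7 = 5 carry 1
  9+F+1 = 9 carry 1
  7+6+1 = E
  2+1 = 3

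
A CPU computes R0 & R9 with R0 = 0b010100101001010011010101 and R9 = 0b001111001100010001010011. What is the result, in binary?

0b000100001000010001010001

AND bit by bit (1 only where both bits are 1):
  010100101001010011010101
& 001111001100010001010011
= 000100001000010001010001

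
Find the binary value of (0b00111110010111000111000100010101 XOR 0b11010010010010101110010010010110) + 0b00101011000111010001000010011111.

0b100010111001100111010011000100010

First 0b00111110010111000111000100010101 XOR 0b11010010010010101110010010010110 = 0b11101100000101101001010110000011.
Add column by column in base 2, right to left:
  1+1 = 0 carry 1
  1+1+1 = 1 carry 1
  0+1+1 = 0 carry 1
  0+1+1 = 0 carry 1
  0+1+1 = 0 carry 1
  0+0+1 = 1
  0+0 = 0
  1+1 = 0 carry 1
  1+0+1 = 0 carry 1
  0+0+1 = 1
  1+0 = 1
  0+0 = 0
  1+1 = 0 carry 1
  0+0+1 = 1
  0+0 = 0
  1+0 = 1
  0+1 = 1
  1+0 = 1
  1+1 = 0 carry 1
  0+1+1 = 0 carry 1
  1+1+1 = 1 carry 1
  0+0+1 = 1
  0+0 = 0
  0+0 = 0
  0+1 = 1
  0+1 = 1
  1+0 = 1
  1+1 = 0 carry 1
  0+0+1 = 1
  1+1 = 0 carry 1
  1+0+1 = 0 carry 1
  1+0+1 = 0 carry 1
  final carry 1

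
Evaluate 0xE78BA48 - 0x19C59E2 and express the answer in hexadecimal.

0xCDC6066

Subtract column by column in base 16:
  8-2 → 6
  4-E → 6 (borrow)
  A-9-1 → 0
  B-5 → 6
  8-C → C (borrow)
  7-9-1 → D (borrow)
  E-1-1 → C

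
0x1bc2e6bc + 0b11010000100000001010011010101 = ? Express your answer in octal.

0x1bc2e6bc = 0o3360563274 in octal.
0b11010000100000001010011010101 = 0o3204012325 in octal.
Add column by column in base 8, right to left:
  4+5 = 1 carry 1
  7+2+1 = 2 carry 1
  2+3+1 = 6
  3+2 = 5
  6+1 = 7
  5+0 = 5
  0+4 = 4
  6+0 = 6
  3+2 = 5
  3+3 = 6

0o6564575621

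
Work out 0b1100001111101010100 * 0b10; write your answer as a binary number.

Multiply each base-2 digit by 2, carrying:
  0×2 = 0 → write 0
  0×2 = 0 → write 0
  1×2 = 2 → write 0 carry 1
  0×2+1 = 1 → write 1
  1×2 = 2 → write 0 carry 1
  0×2+1 = 1 → write 1
  1×2 = 2 → write 0 carry 1
  0×2+1 = 1 → write 1
  1×2 = 2 → write 0 carry 1
  1×2+1 = 3 → write 1 carry 1
  1×2+1 = 3 → write 1 carry 1
  1×2+1 = 3 → write 1 carry 1
  1×2+1 = 3 → write 1 carry 1
  0×2+1 = 1 → write 1
  0×2 = 0 → write 0
  0×2 = 0 → write 0
  0×2 = 0 → write 0
  1×2 = 2 → write 0 carry 1
  1×2+1 = 3 → write 1 carry 1
  remaining carry: 1

0b11000011111010101000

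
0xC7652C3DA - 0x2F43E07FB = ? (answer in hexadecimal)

0x98214BBDF

Subtract column by column in base 16:
  A-B → F (borrow)
  D-F-1 → D (borrow)
  3-7-1 → B (borrow)
  C-0-1 → B
  2-E → 4 (borrow)
  5-3-1 → 1
  6-4 → 2
  7-F → 8 (borrow)
  C-2-1 → 9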